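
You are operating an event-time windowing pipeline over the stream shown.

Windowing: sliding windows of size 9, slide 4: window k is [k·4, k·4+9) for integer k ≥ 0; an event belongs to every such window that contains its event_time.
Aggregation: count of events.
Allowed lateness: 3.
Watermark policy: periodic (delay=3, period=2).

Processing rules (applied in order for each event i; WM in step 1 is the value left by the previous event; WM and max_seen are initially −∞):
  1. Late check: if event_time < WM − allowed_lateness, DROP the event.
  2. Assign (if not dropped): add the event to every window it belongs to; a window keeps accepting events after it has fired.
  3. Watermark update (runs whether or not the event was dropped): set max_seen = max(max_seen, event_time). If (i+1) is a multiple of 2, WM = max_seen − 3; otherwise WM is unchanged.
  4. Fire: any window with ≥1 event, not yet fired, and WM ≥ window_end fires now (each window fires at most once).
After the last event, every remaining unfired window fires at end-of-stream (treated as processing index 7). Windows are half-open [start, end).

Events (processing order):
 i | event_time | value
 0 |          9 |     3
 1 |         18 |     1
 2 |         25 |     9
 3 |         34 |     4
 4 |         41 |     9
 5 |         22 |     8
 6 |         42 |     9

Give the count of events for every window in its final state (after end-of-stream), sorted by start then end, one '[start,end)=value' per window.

[4,13)=1 [8,17)=1 [12,21)=1 [16,25)=1 [20,29)=1 [24,33)=1 [28,37)=1 [32,41)=1 [36,45)=2 [40,49)=2

i=0 t=9 v=3: → [8,17),[4,13); WM=−∞
i=1 t=18 v=1: → [16,25),[12,21); WM=15; [4,13) fires=1
i=2 t=25 v=9: → [24,33),[20,29); WM=15
i=3 t=34 v=4: → [32,41),[28,37); WM=31; [8,17) fires=1 [12,21) fires=1 [16,25) fires=1 [20,29) fires=1
i=4 t=41 v=9: → [40,49),[36,45); WM=31
i=5 t=22 v=8: DROP (t<31-3); WM=38; [24,33) fires=1 [28,37) fires=1
i=6 t=42 v=9: → [40,49),[36,45); WM=38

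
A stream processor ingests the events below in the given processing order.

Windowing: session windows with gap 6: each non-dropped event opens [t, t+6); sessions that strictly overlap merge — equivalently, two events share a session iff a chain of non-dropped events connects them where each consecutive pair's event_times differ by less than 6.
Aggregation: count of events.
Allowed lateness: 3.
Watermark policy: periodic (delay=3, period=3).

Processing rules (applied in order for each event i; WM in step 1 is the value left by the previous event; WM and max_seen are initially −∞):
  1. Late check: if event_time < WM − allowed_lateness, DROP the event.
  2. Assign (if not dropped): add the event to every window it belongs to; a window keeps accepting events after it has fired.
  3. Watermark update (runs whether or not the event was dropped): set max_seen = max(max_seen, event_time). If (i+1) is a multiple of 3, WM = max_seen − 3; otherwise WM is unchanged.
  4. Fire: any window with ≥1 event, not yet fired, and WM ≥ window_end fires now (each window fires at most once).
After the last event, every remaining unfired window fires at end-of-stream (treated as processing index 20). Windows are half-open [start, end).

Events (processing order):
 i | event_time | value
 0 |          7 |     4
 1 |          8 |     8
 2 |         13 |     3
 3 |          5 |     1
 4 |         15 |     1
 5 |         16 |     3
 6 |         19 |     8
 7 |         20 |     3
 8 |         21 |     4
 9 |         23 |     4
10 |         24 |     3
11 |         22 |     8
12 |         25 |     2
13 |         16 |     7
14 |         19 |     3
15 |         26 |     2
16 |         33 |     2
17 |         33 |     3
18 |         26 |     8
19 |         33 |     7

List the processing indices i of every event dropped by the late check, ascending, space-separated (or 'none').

i=0 t=7 v=4: → [7,13); WM=−∞
i=1 t=8 v=8: → [7,14); WM=−∞
i=2 t=13 v=3: → [7,19); WM=10
i=3 t=5 v=1: DROP (t<10-3); WM=10
i=4 t=15 v=1: → [7,21); WM=10
i=5 t=16 v=3: → [7,22); WM=13
i=6 t=19 v=8: → [7,25); WM=13
i=7 t=20 v=3: → [7,26); WM=13
i=8 t=21 v=4: → [7,27); WM=18
i=9 t=23 v=4: → [7,29); WM=18
i=10 t=24 v=3: → [7,30); WM=18
i=11 t=22 v=8: → [7,30); WM=21
i=12 t=25 v=2: → [7,31); WM=21
i=13 t=16 v=7: DROP (t<21-3); WM=21
i=14 t=19 v=3: → [7,31); WM=22
i=15 t=26 v=2: → [7,32); WM=22
i=16 t=33 v=2: → [33,39); WM=22
i=17 t=33 v=3: → [33,39); WM=30
i=18 t=26 v=8: DROP (t<30-3); WM=30
i=19 t=33 v=7: → [33,39); WM=30

3 13 18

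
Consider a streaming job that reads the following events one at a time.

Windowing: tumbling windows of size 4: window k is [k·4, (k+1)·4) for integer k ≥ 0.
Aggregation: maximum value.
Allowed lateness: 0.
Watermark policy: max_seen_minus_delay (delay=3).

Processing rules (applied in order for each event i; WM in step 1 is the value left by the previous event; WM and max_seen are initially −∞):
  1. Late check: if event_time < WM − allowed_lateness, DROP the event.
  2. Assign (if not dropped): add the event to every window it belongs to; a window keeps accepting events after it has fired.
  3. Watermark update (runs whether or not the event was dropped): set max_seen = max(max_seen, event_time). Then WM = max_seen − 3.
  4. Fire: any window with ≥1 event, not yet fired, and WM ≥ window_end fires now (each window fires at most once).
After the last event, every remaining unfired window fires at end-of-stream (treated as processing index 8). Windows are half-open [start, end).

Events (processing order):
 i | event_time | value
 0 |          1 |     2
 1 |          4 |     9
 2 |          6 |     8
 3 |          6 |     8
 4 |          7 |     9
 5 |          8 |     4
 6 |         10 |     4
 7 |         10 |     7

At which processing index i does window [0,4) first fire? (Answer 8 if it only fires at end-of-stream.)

4

i=0 t=1 v=2: → [0,4); WM=-2
i=1 t=4 v=9: → [4,8); WM=1
i=2 t=6 v=8: → [4,8); WM=3
i=3 t=6 v=8: → [4,8); WM=3
i=4 t=7 v=9: → [4,8); WM=4; [0,4) fires=2
i=5 t=8 v=4: → [8,12); WM=5
i=6 t=10 v=4: → [8,12); WM=7
i=7 t=10 v=7: → [8,12); WM=7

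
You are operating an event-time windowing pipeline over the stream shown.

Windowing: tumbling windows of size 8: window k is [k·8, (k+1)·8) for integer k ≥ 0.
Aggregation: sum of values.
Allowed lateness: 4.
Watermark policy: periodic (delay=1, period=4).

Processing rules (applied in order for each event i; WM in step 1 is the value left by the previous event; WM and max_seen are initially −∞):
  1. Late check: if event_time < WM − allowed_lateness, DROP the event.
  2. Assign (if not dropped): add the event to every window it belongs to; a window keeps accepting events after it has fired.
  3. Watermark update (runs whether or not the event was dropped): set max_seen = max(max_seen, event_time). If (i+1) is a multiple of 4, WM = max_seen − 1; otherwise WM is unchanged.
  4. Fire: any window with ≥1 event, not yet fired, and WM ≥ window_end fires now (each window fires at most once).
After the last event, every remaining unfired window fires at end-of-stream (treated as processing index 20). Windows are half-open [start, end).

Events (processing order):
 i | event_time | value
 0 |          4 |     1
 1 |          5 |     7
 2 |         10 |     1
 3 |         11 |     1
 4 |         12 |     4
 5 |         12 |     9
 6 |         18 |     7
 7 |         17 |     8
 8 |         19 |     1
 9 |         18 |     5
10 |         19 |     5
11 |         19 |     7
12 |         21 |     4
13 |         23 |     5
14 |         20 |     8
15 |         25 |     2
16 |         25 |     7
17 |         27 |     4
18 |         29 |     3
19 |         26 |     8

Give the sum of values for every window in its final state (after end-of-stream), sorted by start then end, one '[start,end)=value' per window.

i=0 t=4 v=1: → [0,8); WM=−∞
i=1 t=5 v=7: → [0,8); WM=−∞
i=2 t=10 v=1: → [8,16); WM=−∞
i=3 t=11 v=1: → [8,16); WM=10; [0,8) fires=8
i=4 t=12 v=4: → [8,16); WM=10
i=5 t=12 v=9: → [8,16); WM=10
i=6 t=18 v=7: → [16,24); WM=10
i=7 t=17 v=8: → [16,24); WM=17; [8,16) fires=15
i=8 t=19 v=1: → [16,24); WM=17
i=9 t=18 v=5: → [16,24); WM=17
i=10 t=19 v=5: → [16,24); WM=17
i=11 t=19 v=7: → [16,24); WM=18
i=12 t=21 v=4: → [16,24); WM=18
i=13 t=23 v=5: → [16,24); WM=18
i=14 t=20 v=8: → [16,24); WM=18
i=15 t=25 v=2: → [24,32); WM=24; [16,24) fires=50
i=16 t=25 v=7: → [24,32); WM=24
i=17 t=27 v=4: → [24,32); WM=24
i=18 t=29 v=3: → [24,32); WM=24
i=19 t=26 v=8: → [24,32); WM=28

[0,8)=8 [8,16)=15 [16,24)=50 [24,32)=24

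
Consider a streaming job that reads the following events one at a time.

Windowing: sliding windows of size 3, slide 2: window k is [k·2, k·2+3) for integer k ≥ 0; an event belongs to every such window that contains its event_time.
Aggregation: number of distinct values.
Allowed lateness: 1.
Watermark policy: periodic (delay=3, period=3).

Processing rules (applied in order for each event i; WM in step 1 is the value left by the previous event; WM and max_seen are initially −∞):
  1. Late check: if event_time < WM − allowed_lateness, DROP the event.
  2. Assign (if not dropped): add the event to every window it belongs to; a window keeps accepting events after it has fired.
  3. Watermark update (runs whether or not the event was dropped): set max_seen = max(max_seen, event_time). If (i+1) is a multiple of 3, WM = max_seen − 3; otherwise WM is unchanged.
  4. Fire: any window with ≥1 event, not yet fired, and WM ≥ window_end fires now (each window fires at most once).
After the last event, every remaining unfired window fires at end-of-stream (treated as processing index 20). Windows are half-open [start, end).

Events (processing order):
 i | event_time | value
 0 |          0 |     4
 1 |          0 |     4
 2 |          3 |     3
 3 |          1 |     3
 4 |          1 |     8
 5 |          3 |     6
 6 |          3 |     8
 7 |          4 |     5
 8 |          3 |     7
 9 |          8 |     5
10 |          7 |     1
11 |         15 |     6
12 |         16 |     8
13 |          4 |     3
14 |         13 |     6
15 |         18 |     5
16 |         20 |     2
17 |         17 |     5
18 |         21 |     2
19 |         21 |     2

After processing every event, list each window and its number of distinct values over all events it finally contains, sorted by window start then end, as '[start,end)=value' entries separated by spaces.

[0,3)=3 [2,5)=5 [4,7)=1 [6,9)=2 [8,11)=1 [12,15)=1 [14,17)=2 [16,19)=2 [18,21)=2 [20,23)=1

i=0 t=0 v=4: → [0,3); WM=−∞
i=1 t=0 v=4: → [0,3); WM=−∞
i=2 t=3 v=3: → [2,5); WM=0
i=3 t=1 v=3: → [0,3); WM=0
i=4 t=1 v=8: → [0,3); WM=0
i=5 t=3 v=6: → [2,5); WM=0
i=6 t=3 v=8: → [2,5); WM=0
i=7 t=4 v=5: → [4,7),[2,5); WM=0
i=8 t=3 v=7: → [2,5); WM=1
i=9 t=8 v=5: → [8,11),[6,9); WM=1
i=10 t=7 v=1: → [6,9); WM=1
i=11 t=15 v=6: → [14,17); WM=12; [0,3) fires=3 [2,5) fires=5 [4,7) fires=1 [6,9) fires=2 [8,11) fires=1
i=12 t=16 v=8: → [16,19),[14,17); WM=12
i=13 t=4 v=3: DROP (t<12-1); WM=12
i=14 t=13 v=6: → [12,15); WM=13
i=15 t=18 v=5: → [18,21),[16,19); WM=13
i=16 t=20 v=2: → [20,23),[18,21); WM=13
i=17 t=17 v=5: → [16,19); WM=17; [12,15) fires=1 [14,17) fires=2
i=18 t=21 v=2: → [20,23); WM=17
i=19 t=21 v=2: → [20,23); WM=17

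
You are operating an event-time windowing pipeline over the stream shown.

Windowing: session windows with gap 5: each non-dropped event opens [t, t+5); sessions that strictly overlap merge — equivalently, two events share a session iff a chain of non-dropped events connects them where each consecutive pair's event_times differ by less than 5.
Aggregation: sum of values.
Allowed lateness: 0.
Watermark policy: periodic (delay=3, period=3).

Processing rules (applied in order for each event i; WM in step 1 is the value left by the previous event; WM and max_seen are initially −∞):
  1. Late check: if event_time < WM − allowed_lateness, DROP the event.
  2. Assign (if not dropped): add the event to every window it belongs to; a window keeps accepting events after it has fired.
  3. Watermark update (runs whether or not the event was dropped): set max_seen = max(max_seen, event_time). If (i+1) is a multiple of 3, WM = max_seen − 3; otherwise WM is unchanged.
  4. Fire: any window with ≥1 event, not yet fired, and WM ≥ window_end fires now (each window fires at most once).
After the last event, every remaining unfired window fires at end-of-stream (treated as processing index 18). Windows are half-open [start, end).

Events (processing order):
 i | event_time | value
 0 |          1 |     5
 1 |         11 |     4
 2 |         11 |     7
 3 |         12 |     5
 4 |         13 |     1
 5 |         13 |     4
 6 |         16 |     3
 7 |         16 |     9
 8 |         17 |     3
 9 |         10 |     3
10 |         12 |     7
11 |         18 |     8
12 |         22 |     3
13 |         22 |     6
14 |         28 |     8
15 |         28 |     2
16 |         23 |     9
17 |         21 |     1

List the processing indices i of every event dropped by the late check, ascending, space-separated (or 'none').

9 10 16 17

i=0 t=1 v=5: → [1,6); WM=−∞
i=1 t=11 v=4: → [11,16); WM=−∞
i=2 t=11 v=7: → [11,16); WM=8
i=3 t=12 v=5: → [11,17); WM=8
i=4 t=13 v=1: → [11,18); WM=8
i=5 t=13 v=4: → [11,18); WM=10
i=6 t=16 v=3: → [11,21); WM=10
i=7 t=16 v=9: → [11,21); WM=10
i=8 t=17 v=3: → [11,22); WM=14
i=9 t=10 v=3: DROP (t<14-0); WM=14
i=10 t=12 v=7: DROP (t<14-0); WM=14
i=11 t=18 v=8: → [11,23); WM=15
i=12 t=22 v=3: → [11,27); WM=15
i=13 t=22 v=6: → [11,27); WM=15
i=14 t=28 v=8: → [28,33); WM=25
i=15 t=28 v=2: → [28,33); WM=25
i=16 t=23 v=9: DROP (t<25-0); WM=25
i=17 t=21 v=1: DROP (t<25-0); WM=25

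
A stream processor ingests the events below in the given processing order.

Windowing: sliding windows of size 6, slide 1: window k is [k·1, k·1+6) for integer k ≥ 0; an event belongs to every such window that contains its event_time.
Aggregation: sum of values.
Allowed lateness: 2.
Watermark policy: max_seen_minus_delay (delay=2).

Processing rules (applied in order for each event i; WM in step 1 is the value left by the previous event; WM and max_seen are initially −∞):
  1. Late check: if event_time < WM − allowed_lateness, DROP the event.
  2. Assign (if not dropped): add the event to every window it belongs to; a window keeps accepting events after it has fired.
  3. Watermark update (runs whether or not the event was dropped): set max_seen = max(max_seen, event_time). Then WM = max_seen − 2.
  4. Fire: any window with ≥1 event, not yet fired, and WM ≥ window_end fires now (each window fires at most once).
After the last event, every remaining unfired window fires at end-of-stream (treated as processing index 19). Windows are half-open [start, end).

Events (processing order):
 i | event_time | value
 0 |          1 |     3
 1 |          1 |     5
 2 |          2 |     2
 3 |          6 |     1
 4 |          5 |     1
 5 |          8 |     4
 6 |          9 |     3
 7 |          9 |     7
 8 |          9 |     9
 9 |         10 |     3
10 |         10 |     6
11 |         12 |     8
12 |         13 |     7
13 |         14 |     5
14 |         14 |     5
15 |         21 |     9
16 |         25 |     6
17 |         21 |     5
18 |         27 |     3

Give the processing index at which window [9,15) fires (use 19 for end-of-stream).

i=0 t=1 v=3: → [1,7),[0,6); WM=-1
i=1 t=1 v=5: → [1,7),[0,6); WM=-1
i=2 t=2 v=2: → [2,8),[1,7),[0,6); WM=0
i=3 t=6 v=1: → [6,12),[5,11),[4,10),[3,9),[2,8),[1,7); WM=4
i=4 t=5 v=1: → [5,11),[4,10),[3,9),[2,8),[1,7),[0,6); WM=4
i=5 t=8 v=4: → [8,14),[7,13),[6,12),[5,11),[4,10),[3,9); WM=6; [0,6) fires=11
i=6 t=9 v=3: → [9,15),[8,14),[7,13),[6,12),[5,11),[4,10); WM=7; [1,7) fires=12
i=7 t=9 v=7: → [9,15),[8,14),[7,13),[6,12),[5,11),[4,10); WM=7
i=8 t=9 v=9: → [9,15),[8,14),[7,13),[6,12),[5,11),[4,10); WM=7
i=9 t=10 v=3: → [10,16),[9,15),[8,14),[7,13),[6,12),[5,11); WM=8; [2,8) fires=4
i=10 t=10 v=6: → [10,16),[9,15),[8,14),[7,13),[6,12),[5,11); WM=8
i=11 t=12 v=8: → [12,18),[11,17),[10,16),[9,15),[8,14),[7,13); WM=10; [3,9) fires=6 [4,10) fires=25
i=12 t=13 v=7: → [13,19),[12,18),[11,17),[10,16),[9,15),[8,14); WM=11; [5,11) fires=34
i=13 t=14 v=5: → [14,20),[13,19),[12,18),[11,17),[10,16),[9,15); WM=12; [6,12) fires=33
i=14 t=14 v=5: → [14,20),[13,19),[12,18),[11,17),[10,16),[9,15); WM=12
i=15 t=21 v=9: → [21,27),[20,26),[19,25),[18,24),[17,23),[16,22); WM=19; [7,13) fires=40 [8,14) fires=47 [9,15) fires=53 [10,16) fires=34 [11,17) fires=25 [12,18) fires=25 [13,19) fires=17
i=16 t=25 v=6: → [25,31),[24,30),[23,29),[22,28),[21,27),[20,26); WM=23; [14,20) fires=10 [16,22) fires=9 [17,23) fires=9
i=17 t=21 v=5: → [21,27),[20,26),[19,25),[18,24),[17,23),[16,22); WM=23
i=18 t=27 v=3: → [27,33),[26,32),[25,31),[24,30),[23,29),[22,28); WM=25; [18,24) fires=14 [19,25) fires=14

15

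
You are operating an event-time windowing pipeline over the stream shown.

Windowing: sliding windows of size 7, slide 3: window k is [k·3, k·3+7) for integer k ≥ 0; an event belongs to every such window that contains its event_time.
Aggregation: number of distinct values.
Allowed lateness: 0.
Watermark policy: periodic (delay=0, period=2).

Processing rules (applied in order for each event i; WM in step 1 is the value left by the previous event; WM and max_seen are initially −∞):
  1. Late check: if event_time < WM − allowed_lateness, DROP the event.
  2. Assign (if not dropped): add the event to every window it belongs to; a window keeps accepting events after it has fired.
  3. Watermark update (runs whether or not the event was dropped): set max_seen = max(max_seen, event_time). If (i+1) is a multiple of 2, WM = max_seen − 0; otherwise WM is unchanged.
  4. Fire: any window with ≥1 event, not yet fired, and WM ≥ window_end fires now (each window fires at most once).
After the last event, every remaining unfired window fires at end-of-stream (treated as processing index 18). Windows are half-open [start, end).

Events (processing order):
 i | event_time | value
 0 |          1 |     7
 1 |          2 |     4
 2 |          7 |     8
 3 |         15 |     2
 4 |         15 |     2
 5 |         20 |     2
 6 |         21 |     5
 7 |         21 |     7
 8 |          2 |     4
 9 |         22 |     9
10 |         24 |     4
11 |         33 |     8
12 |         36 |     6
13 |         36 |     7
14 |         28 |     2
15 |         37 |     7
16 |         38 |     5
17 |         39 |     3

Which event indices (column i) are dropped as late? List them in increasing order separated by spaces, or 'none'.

i=0 t=1 v=7: → [0,7); WM=−∞
i=1 t=2 v=4: → [0,7); WM=2
i=2 t=7 v=8: → [6,13),[3,10); WM=2
i=3 t=15 v=2: → [15,22),[12,19),[9,16); WM=15; [0,7) fires=2 [3,10) fires=1 [6,13) fires=1
i=4 t=15 v=2: → [15,22),[12,19),[9,16); WM=15
i=5 t=20 v=2: → [18,25),[15,22); WM=20; [9,16) fires=1 [12,19) fires=1
i=6 t=21 v=5: → [21,28),[18,25),[15,22); WM=20
i=7 t=21 v=7: → [21,28),[18,25),[15,22); WM=21
i=8 t=2 v=4: DROP (t<21-0); WM=21
i=9 t=22 v=9: → [21,28),[18,25); WM=22; [15,22) fires=3
i=10 t=24 v=4: → [24,31),[21,28),[18,25); WM=22
i=11 t=33 v=8: → [33,40),[30,37),[27,34); WM=33; [18,25) fires=5 [21,28) fires=4 [24,31) fires=1
i=12 t=36 v=6: → [36,43),[33,40),[30,37); WM=33
i=13 t=36 v=7: → [36,43),[33,40),[30,37); WM=36; [27,34) fires=1
i=14 t=28 v=2: DROP (t<36-0); WM=36
i=15 t=37 v=7: → [36,43),[33,40); WM=37; [30,37) fires=3
i=16 t=38 v=5: → [36,43),[33,40); WM=37
i=17 t=39 v=3: → [39,46),[36,43),[33,40); WM=39

8 14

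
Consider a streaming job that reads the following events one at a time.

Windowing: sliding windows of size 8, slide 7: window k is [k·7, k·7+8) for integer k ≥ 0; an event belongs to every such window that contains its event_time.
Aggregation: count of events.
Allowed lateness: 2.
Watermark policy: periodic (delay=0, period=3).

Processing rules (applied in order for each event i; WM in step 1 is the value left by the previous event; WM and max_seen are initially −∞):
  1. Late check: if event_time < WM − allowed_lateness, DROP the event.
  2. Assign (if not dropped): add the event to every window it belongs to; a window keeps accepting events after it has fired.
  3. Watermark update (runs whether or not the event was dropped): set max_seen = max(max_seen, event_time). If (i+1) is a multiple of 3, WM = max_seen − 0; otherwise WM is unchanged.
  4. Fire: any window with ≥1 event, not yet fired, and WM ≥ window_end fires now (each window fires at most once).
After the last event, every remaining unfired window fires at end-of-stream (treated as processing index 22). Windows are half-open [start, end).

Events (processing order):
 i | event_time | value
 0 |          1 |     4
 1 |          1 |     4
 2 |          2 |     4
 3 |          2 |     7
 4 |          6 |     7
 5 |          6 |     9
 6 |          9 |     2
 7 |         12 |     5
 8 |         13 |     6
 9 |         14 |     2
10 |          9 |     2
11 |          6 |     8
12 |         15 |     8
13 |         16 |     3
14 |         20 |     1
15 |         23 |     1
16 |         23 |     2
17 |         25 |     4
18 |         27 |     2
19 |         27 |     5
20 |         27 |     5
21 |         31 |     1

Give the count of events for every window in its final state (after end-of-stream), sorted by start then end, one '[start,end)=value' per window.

[0,8)=6 [7,15)=4 [14,22)=4 [21,29)=6 [28,36)=1

i=0 t=1 v=4: → [0,8); WM=−∞
i=1 t=1 v=4: → [0,8); WM=−∞
i=2 t=2 v=4: → [0,8); WM=2
i=3 t=2 v=7: → [0,8); WM=2
i=4 t=6 v=7: → [0,8); WM=2
i=5 t=6 v=9: → [0,8); WM=6
i=6 t=9 v=2: → [7,15); WM=6
i=7 t=12 v=5: → [7,15); WM=6
i=8 t=13 v=6: → [7,15); WM=13; [0,8) fires=6
i=9 t=14 v=2: → [14,22),[7,15); WM=13
i=10 t=9 v=2: DROP (t<13-2); WM=13
i=11 t=6 v=8: DROP (t<13-2); WM=14
i=12 t=15 v=8: → [14,22); WM=14
i=13 t=16 v=3: → [14,22); WM=14
i=14 t=20 v=1: → [14,22); WM=20; [7,15) fires=4
i=15 t=23 v=1: → [21,29); WM=20
i=16 t=23 v=2: → [21,29); WM=20
i=17 t=25 v=4: → [21,29); WM=25; [14,22) fires=4
i=18 t=27 v=2: → [21,29); WM=25
i=19 t=27 v=5: → [21,29); WM=25
i=20 t=27 v=5: → [21,29); WM=27
i=21 t=31 v=1: → [28,36); WM=27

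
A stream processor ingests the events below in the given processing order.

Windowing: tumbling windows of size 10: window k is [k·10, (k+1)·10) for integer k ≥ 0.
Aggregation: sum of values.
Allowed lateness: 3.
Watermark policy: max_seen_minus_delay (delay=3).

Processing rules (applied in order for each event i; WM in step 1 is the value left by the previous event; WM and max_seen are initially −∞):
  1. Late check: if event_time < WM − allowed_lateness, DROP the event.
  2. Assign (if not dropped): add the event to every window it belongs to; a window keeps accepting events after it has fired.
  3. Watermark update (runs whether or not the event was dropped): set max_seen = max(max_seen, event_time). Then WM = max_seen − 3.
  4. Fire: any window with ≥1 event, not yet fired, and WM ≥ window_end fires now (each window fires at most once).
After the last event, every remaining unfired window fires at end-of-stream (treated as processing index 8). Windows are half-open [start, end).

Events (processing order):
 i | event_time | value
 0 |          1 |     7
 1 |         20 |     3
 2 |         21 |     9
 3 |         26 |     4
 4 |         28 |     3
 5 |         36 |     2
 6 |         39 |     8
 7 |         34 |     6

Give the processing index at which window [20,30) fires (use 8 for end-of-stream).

i=0 t=1 v=7: → [0,10); WM=-2
i=1 t=20 v=3: → [20,30); WM=17; [0,10) fires=7
i=2 t=21 v=9: → [20,30); WM=18
i=3 t=26 v=4: → [20,30); WM=23
i=4 t=28 v=3: → [20,30); WM=25
i=5 t=36 v=2: → [30,40); WM=33; [20,30) fires=19
i=6 t=39 v=8: → [30,40); WM=36
i=7 t=34 v=6: → [30,40); WM=36

5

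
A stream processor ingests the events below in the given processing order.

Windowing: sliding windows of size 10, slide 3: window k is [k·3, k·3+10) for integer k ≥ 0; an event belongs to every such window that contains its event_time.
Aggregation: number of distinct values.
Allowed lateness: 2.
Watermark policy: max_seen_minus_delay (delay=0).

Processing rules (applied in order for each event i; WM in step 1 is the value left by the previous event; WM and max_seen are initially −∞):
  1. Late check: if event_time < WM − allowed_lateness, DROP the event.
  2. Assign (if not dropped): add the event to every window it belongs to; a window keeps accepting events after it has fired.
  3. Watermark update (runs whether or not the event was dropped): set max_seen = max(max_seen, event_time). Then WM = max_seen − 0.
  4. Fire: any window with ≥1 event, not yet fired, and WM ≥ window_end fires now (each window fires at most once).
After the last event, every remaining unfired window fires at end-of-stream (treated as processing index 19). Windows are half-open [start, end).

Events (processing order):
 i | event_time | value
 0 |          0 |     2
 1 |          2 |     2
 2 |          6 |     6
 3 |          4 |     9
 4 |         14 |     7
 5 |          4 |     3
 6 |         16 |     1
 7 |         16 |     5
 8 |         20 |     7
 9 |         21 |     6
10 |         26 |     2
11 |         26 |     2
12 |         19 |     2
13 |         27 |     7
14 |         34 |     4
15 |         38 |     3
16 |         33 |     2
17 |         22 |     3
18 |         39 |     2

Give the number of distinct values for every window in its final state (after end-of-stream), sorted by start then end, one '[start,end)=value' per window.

[0,10)=3 [3,13)=2 [6,16)=2 [9,19)=3 [12,22)=4 [15,25)=4 [18,28)=3 [21,31)=3 [24,34)=2 [27,37)=2 [30,40)=3 [33,43)=3 [36,46)=2 [39,49)=1

i=0 t=0 v=2: → [0,10); WM=0
i=1 t=2 v=2: → [0,10); WM=2
i=2 t=6 v=6: → [6,16),[3,13),[0,10); WM=6
i=3 t=4 v=9: → [3,13),[0,10); WM=6
i=4 t=14 v=7: → [12,22),[9,19),[6,16); WM=14; [0,10) fires=3 [3,13) fires=2
i=5 t=4 v=3: DROP (t<14-2); WM=14
i=6 t=16 v=1: → [15,25),[12,22),[9,19); WM=16; [6,16) fires=2
i=7 t=16 v=5: → [15,25),[12,22),[9,19); WM=16
i=8 t=20 v=7: → [18,28),[15,25),[12,22); WM=20; [9,19) fires=3
i=9 t=21 v=6: → [21,31),[18,28),[15,25),[12,22); WM=21
i=10 t=26 v=2: → [24,34),[21,31),[18,28); WM=26; [12,22) fires=4 [15,25) fires=4
i=11 t=26 v=2: → [24,34),[21,31),[18,28); WM=26
i=12 t=19 v=2: DROP (t<26-2); WM=26
i=13 t=27 v=7: → [27,37),[24,34),[21,31),[18,28); WM=27
i=14 t=34 v=4: → [33,43),[30,40),[27,37); WM=34; [18,28) fires=3 [21,31) fires=3 [24,34) fires=2
i=15 t=38 v=3: → [36,46),[33,43),[30,40); WM=38; [27,37) fires=2
i=16 t=33 v=2: DROP (t<38-2); WM=38
i=17 t=22 v=3: DROP (t<38-2); WM=38
i=18 t=39 v=2: → [39,49),[36,46),[33,43),[30,40); WM=39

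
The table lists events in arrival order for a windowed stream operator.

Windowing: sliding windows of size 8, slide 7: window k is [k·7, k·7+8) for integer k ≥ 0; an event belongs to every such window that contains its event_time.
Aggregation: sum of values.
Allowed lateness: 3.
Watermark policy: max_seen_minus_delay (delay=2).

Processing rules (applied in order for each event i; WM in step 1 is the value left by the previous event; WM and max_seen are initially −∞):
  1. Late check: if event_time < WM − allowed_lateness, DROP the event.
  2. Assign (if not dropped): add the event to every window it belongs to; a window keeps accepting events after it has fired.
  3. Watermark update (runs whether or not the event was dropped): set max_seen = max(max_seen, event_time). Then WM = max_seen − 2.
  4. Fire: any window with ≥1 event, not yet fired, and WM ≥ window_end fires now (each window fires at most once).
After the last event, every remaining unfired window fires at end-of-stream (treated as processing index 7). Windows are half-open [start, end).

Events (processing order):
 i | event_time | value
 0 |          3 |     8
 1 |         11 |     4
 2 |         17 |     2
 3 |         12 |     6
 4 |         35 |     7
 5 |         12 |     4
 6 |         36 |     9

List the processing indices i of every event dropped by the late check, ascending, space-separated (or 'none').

5

i=0 t=3 v=8: → [0,8); WM=1
i=1 t=11 v=4: → [7,15); WM=9; [0,8) fires=8
i=2 t=17 v=2: → [14,22); WM=15; [7,15) fires=4
i=3 t=12 v=6: → [7,15); WM=15
i=4 t=35 v=7: → [35,43),[28,36); WM=33; [14,22) fires=2
i=5 t=12 v=4: DROP (t<33-3); WM=33
i=6 t=36 v=9: → [35,43); WM=34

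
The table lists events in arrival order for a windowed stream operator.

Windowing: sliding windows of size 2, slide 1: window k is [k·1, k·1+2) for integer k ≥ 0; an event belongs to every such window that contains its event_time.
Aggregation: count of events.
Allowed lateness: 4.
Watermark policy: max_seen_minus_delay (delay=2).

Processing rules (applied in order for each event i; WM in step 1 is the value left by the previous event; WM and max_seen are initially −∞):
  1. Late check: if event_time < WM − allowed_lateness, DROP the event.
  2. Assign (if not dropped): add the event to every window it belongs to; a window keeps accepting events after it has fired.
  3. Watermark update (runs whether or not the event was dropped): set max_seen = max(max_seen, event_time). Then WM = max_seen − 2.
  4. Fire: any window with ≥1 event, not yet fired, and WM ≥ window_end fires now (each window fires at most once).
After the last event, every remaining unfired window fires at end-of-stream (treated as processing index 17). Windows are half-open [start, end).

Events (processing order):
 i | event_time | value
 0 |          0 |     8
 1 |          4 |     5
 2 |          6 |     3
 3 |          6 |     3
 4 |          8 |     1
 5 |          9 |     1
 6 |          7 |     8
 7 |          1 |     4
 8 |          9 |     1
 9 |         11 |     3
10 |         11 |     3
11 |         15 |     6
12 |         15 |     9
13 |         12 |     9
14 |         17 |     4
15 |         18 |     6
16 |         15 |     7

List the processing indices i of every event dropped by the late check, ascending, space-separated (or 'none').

7

i=0 t=0 v=8: → [0,2); WM=-2
i=1 t=4 v=5: → [4,6),[3,5); WM=2; [0,2) fires=1
i=2 t=6 v=3: → [6,8),[5,7); WM=4
i=3 t=6 v=3: → [6,8),[5,7); WM=4
i=4 t=8 v=1: → [8,10),[7,9); WM=6; [3,5) fires=1 [4,6) fires=1
i=5 t=9 v=1: → [9,11),[8,10); WM=7; [5,7) fires=2
i=6 t=7 v=8: → [7,9),[6,8); WM=7
i=7 t=1 v=4: DROP (t<7-4); WM=7
i=8 t=9 v=1: → [9,11),[8,10); WM=7
i=9 t=11 v=3: → [11,13),[10,12); WM=9; [6,8) fires=3 [7,9) fires=2
i=10 t=11 v=3: → [11,13),[10,12); WM=9
i=11 t=15 v=6: → [15,17),[14,16); WM=13; [8,10) fires=3 [9,11) fires=2 [10,12) fires=2 [11,13) fires=2
i=12 t=15 v=9: → [15,17),[14,16); WM=13
i=13 t=12 v=9: → [12,14),[11,13); WM=13
i=14 t=17 v=4: → [17,19),[16,18); WM=15; [12,14) fires=1
i=15 t=18 v=6: → [18,20),[17,19); WM=16; [14,16) fires=2
i=16 t=15 v=7: → [15,17),[14,16); WM=16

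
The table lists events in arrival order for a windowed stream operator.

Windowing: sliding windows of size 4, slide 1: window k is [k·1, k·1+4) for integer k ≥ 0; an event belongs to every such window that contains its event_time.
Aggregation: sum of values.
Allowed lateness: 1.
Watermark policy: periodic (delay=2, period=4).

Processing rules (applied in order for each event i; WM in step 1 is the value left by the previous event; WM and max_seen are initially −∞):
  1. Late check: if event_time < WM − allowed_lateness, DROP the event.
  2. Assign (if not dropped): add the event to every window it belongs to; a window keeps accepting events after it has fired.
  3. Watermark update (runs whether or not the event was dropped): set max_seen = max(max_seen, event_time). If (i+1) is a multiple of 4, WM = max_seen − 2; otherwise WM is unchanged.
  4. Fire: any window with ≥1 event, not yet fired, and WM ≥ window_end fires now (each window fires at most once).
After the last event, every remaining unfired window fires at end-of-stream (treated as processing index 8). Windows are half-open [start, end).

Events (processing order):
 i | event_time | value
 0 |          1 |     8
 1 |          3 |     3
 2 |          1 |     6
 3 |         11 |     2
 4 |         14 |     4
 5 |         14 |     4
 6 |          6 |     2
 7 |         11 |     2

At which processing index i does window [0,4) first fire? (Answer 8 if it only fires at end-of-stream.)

i=0 t=1 v=8: → [1,5),[0,4); WM=−∞
i=1 t=3 v=3: → [3,7),[2,6),[1,5),[0,4); WM=−∞
i=2 t=1 v=6: → [1,5),[0,4); WM=−∞
i=3 t=11 v=2: → [11,15),[10,14),[9,13),[8,12); WM=9; [0,4) fires=17 [1,5) fires=17 [2,6) fires=3 [3,7) fires=3
i=4 t=14 v=4: → [14,18),[13,17),[12,16),[11,15); WM=9
i=5 t=14 v=4: → [14,18),[13,17),[12,16),[11,15); WM=9
i=6 t=6 v=2: DROP (t<9-1); WM=9
i=7 t=11 v=2: → [11,15),[10,14),[9,13),[8,12); WM=12; [8,12) fires=4

3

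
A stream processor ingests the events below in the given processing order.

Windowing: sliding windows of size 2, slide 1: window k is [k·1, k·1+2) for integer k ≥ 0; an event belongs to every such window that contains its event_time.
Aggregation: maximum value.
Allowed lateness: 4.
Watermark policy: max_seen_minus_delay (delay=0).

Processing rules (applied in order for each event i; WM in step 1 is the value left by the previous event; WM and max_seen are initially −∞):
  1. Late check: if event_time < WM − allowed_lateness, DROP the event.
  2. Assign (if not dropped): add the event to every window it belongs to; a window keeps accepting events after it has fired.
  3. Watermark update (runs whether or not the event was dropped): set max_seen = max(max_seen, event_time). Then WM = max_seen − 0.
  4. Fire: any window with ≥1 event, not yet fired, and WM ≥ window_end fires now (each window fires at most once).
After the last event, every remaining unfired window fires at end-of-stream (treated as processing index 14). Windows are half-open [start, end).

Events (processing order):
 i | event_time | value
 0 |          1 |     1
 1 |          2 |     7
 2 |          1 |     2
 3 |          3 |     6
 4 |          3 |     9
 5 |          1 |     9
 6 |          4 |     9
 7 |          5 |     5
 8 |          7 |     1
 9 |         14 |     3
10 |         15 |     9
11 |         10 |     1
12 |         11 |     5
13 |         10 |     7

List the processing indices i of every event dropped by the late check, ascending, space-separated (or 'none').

11 13

i=0 t=1 v=1: → [1,3),[0,2); WM=1
i=1 t=2 v=7: → [2,4),[1,3); WM=2; [0,2) fires=1
i=2 t=1 v=2: → [1,3),[0,2); WM=2
i=3 t=3 v=6: → [3,5),[2,4); WM=3; [1,3) fires=7
i=4 t=3 v=9: → [3,5),[2,4); WM=3
i=5 t=1 v=9: → [1,3),[0,2); WM=3
i=6 t=4 v=9: → [4,6),[3,5); WM=4; [2,4) fires=9
i=7 t=5 v=5: → [5,7),[4,6); WM=5; [3,5) fires=9
i=8 t=7 v=1: → [7,9),[6,8); WM=7; [4,6) fires=9 [5,7) fires=5
i=9 t=14 v=3: → [14,16),[13,15); WM=14; [6,8) fires=1 [7,9) fires=1
i=10 t=15 v=9: → [15,17),[14,16); WM=15; [13,15) fires=3
i=11 t=10 v=1: DROP (t<15-4); WM=15
i=12 t=11 v=5: → [11,13),[10,12); WM=15; [10,12) fires=5 [11,13) fires=5
i=13 t=10 v=7: DROP (t<15-4); WM=15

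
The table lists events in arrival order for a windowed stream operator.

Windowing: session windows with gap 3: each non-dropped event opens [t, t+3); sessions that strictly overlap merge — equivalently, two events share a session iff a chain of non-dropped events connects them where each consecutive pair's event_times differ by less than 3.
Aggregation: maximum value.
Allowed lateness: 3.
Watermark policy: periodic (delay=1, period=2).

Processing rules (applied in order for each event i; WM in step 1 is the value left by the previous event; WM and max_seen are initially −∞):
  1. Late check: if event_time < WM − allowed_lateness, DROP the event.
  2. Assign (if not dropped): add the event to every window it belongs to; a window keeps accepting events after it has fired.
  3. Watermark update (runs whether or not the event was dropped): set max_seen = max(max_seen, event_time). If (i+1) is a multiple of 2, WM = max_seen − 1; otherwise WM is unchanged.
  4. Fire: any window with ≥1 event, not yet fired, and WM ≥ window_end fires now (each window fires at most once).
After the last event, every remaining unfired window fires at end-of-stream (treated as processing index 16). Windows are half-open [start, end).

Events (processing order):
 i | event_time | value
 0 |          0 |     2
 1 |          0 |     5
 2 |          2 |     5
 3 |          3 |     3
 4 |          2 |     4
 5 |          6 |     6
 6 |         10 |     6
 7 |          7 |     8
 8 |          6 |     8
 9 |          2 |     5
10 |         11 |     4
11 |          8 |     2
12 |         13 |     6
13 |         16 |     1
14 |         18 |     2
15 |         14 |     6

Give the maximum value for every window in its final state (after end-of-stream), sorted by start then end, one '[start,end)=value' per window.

i=0 t=0 v=2: → [0,3); WM=−∞
i=1 t=0 v=5: → [0,3); WM=-1
i=2 t=2 v=5: → [0,5); WM=-1
i=3 t=3 v=3: → [0,6); WM=2
i=4 t=2 v=4: → [0,6); WM=2
i=5 t=6 v=6: → [6,9); WM=5
i=6 t=10 v=6: → [10,13); WM=5
i=7 t=7 v=8: → [6,10); WM=9
i=8 t=6 v=8: → [6,10); WM=9
i=9 t=2 v=5: DROP (t<9-3); WM=9
i=10 t=11 v=4: → [10,14); WM=9
i=11 t=8 v=2: → [6,14); WM=10
i=12 t=13 v=6: → [6,16); WM=10
i=13 t=16 v=1: → [16,19); WM=15
i=14 t=18 v=2: → [16,21); WM=15
i=15 t=14 v=6: → [6,21); WM=17

[0,6)=5 [6,21)=8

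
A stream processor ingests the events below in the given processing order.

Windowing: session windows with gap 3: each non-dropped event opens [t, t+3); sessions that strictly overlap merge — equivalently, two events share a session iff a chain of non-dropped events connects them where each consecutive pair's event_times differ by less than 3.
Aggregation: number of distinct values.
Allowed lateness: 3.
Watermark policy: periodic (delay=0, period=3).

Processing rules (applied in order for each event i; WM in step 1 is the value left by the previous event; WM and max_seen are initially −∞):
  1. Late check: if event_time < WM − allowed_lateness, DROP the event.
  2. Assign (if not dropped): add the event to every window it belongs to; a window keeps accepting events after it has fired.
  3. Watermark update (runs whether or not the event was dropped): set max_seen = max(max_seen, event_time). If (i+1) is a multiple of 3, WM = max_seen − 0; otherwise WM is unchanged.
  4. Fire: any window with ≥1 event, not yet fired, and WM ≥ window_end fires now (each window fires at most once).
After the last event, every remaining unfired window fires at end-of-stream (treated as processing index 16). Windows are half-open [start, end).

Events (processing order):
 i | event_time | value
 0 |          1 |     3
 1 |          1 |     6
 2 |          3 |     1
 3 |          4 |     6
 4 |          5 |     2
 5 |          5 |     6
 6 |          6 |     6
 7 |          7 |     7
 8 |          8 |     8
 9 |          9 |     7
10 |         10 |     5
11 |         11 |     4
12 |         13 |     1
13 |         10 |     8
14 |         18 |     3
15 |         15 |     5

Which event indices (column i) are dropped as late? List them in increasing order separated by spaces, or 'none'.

none

i=0 t=1 v=3: → [1,4); WM=−∞
i=1 t=1 v=6: → [1,4); WM=−∞
i=2 t=3 v=1: → [1,6); WM=3
i=3 t=4 v=6: → [1,7); WM=3
i=4 t=5 v=2: → [1,8); WM=3
i=5 t=5 v=6: → [1,8); WM=5
i=6 t=6 v=6: → [1,9); WM=5
i=7 t=7 v=7: → [1,10); WM=5
i=8 t=8 v=8: → [1,11); WM=8
i=9 t=9 v=7: → [1,12); WM=8
i=10 t=10 v=5: → [1,13); WM=8
i=11 t=11 v=4: → [1,14); WM=11
i=12 t=13 v=1: → [1,16); WM=11
i=13 t=10 v=8: → [1,16); WM=11
i=14 t=18 v=3: → [18,21); WM=18
i=15 t=15 v=5: → [1,18); WM=18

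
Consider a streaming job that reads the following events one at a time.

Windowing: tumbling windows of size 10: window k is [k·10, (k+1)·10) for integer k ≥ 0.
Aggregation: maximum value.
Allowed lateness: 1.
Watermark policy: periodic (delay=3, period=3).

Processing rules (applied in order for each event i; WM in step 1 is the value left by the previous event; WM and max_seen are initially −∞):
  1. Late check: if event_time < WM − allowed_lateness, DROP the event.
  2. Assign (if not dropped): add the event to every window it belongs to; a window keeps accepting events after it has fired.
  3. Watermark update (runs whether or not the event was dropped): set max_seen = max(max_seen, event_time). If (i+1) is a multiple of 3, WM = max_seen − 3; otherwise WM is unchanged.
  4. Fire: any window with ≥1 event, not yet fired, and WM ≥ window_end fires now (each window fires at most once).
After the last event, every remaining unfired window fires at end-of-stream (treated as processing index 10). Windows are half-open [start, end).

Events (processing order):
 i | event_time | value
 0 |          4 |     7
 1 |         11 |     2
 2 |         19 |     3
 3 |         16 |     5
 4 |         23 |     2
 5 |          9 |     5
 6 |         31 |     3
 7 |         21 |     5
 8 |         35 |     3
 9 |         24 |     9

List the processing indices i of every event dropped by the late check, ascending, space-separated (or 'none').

i=0 t=4 v=7: → [0,10); WM=−∞
i=1 t=11 v=2: → [10,20); WM=−∞
i=2 t=19 v=3: → [10,20); WM=16; [0,10) fires=7
i=3 t=16 v=5: → [10,20); WM=16
i=4 t=23 v=2: → [20,30); WM=16
i=5 t=9 v=5: DROP (t<16-1); WM=20; [10,20) fires=5
i=6 t=31 v=3: → [30,40); WM=20
i=7 t=21 v=5: → [20,30); WM=20
i=8 t=35 v=3: → [30,40); WM=32; [20,30) fires=5
i=9 t=24 v=9: DROP (t<32-1); WM=32

5 9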